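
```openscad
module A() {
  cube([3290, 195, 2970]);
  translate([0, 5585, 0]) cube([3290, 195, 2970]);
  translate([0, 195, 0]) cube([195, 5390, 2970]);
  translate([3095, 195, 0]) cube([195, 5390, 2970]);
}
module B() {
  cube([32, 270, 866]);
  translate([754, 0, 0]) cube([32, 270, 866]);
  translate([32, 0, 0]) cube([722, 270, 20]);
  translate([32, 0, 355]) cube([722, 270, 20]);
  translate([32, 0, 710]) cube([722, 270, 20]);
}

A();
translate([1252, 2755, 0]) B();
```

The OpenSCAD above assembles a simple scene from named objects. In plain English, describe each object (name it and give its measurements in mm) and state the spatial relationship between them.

A is a box-shaped house frame (walls only): outside footprint 3290×5780 mm, wall height 2970 mm, wall thickness 195 mm. The two y-facing walls run the full x-width; the two x-facing walls fit between the inner faces of the y-facing walls.

B is a bookshelf 786 mm wide overall, 270 mm deep and 866 mm tall. The two sides are 32 mm thick vertical panels. 3 horizontal shelves of 20 mm thickness span between the inner faces of the sides; the lowest shelf sits on the floor and shelves are stacked with a clear vertical gap of 335 mm between each pair.

The bookshelf sits inside the house frame, centred.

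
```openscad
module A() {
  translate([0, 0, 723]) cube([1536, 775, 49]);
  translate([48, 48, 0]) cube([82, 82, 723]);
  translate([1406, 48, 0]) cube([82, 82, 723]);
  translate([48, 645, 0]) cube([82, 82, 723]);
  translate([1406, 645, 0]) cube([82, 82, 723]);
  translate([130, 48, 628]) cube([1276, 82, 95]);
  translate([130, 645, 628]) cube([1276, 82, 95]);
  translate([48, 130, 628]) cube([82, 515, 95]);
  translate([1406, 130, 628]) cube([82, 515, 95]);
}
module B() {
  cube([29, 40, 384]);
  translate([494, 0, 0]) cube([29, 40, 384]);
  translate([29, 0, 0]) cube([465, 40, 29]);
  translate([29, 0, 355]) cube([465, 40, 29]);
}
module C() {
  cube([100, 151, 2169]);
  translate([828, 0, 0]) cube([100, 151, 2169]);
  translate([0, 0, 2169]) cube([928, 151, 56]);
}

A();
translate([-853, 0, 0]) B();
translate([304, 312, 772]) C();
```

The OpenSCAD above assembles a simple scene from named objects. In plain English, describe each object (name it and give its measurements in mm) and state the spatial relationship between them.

A is a table with a 1536×775 mm rectangular top, 49 mm thick, top surface at z = 772 mm, supported by four 82×82 mm square legs, each inset 48 mm from the nearest pair of top edges, running from the floor. Four apron rails, 82 mm thick and 95 mm tall, run between adjacent legs with their top edges flush with the underside of the top and their outer faces flush with the legs' outer faces.

B is a rectangular picture frame lying in the x–z plane (depth along y). The opening is 465 mm wide (x) by 326 mm tall (z), surrounded by a border 29 mm wide on all four sides. The frame is 40 mm deep and is made of two full-height vertical stiles with two horizontal rails fitted between them.

C is a door frame. The clear opening is 728 mm wide and 2169 mm high. Two 100 mm wide jambs, 151 mm deep, stand either side of the opening from the floor to the top of the opening. A 56 mm thick head sits across the top of both jambs, spanning the full outside width of the frame.

The picture frame is on the floor beside the table on its −x side. The door frame is on top of the table, centred.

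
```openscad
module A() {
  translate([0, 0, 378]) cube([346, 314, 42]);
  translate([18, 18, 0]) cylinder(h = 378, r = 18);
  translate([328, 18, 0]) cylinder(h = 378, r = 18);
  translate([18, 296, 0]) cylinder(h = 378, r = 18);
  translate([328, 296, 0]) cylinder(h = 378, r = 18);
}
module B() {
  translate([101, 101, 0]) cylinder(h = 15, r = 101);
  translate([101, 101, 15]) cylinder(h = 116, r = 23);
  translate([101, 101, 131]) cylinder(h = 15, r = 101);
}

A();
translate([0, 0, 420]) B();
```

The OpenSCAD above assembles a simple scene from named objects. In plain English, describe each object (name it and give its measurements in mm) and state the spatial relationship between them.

A is a four-legged stool. The seat is 346×314 mm, 42 mm thick, top at z = 420 mm. It stands on four round legs, each 36 mm in diameter, from z = 0 to the seat underside, each leg's axis is inset half a diameter from the nearest pair of seat edges (so the leg's bounding box is flush with the corner).

B is a spool: two coaxial disc flanges of radius 101 mm and thickness 15 mm, joined by a core cylinder of radius 23 mm and height 116 mm. The lower flange rests on z = 0 and the three cylinders share a vertical axis.

The spool is on top of the stool.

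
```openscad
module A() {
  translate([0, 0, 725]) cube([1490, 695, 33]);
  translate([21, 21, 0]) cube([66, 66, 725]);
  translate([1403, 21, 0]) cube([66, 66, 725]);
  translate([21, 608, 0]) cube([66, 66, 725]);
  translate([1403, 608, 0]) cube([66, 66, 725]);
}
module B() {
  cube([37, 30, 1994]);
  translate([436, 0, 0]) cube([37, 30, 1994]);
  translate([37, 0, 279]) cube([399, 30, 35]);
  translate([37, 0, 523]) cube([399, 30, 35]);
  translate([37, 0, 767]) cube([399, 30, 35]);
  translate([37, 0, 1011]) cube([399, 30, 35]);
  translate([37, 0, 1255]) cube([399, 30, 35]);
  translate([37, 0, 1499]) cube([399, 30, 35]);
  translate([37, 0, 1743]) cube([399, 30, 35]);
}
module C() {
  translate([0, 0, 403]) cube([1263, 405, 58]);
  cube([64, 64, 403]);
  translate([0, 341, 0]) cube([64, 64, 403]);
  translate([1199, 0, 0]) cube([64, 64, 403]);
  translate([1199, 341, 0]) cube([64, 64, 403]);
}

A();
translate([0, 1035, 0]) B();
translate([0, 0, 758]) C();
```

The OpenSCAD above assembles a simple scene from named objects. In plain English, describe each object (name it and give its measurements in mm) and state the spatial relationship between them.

A is a table with a 1490×695 mm rectangular top, 33 mm thick, top surface at z = 758 mm, supported by four 66×66 mm square legs, each inset 21 mm from the nearest pair of top edges, running from the floor.

B is a straight ladder. Two 37×30 mm vertical rails, 1994 mm tall, stand 473 mm apart (outside-to-outside) with their front faces coplanar on the −y side. 7 rungs, each 30 mm deep and 35 mm tall, span between the inner faces of the rails, front faces flush with the rails. The lowest rung's underside is at z = 279 mm and rungs are spaced 244 mm apart (underside to underside).

C is a long wooden bench with a 1263 mm (x) × 405 mm (y) seat, 58 mm thick, its top surface 461 mm above the floor. Four 64 mm square legs at the seat corners, flush with the edges, run from z = 0 to the seat underside.

The ladder is on the floor beside the table on its +y side. The bench is on top of the table.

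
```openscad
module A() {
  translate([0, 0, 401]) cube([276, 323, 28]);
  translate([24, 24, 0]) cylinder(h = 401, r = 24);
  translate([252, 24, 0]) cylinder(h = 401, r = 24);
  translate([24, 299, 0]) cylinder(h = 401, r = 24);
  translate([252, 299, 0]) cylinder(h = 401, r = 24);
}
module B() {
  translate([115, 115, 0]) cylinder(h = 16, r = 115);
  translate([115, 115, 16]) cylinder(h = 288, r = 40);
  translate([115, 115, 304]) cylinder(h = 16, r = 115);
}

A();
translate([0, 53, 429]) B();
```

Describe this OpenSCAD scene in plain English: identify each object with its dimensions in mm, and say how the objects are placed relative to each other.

A is a four-legged stool. The seat is a 276×323×28 mm slab whose top surface is at z = 429 mm; four round legs, each 48 mm in diameter, run from the floor (z = 0) to the underside of the seat, each leg's axis is inset half a diameter from the nearest pair of seat edges (so the leg's bounding box is flush with the corner).

B is a spool: two coaxial disc flanges of radius 115 mm and thickness 16 mm, joined by a core cylinder of radius 40 mm and height 288 mm. The lower flange rests on z = 0 and the three cylinders share a vertical axis.

The spool is on top of the stool.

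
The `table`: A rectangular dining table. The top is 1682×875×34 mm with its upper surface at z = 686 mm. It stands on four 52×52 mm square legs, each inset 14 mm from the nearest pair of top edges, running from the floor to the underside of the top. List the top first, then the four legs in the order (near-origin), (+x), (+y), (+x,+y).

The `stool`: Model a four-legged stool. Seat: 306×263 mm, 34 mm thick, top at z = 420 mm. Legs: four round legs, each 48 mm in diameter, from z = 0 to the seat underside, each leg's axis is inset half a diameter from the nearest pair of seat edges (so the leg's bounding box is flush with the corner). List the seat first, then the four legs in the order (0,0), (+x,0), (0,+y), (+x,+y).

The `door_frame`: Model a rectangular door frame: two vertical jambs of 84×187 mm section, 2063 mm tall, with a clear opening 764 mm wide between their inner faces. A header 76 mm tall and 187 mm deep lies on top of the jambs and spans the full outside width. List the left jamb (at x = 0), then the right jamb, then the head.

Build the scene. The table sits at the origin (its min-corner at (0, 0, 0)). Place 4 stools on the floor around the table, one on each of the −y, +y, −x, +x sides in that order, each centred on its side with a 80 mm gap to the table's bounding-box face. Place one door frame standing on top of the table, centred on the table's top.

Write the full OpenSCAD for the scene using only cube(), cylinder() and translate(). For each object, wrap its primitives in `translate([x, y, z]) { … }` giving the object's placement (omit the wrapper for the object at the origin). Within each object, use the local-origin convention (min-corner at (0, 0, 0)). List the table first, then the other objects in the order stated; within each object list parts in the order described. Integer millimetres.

translate([0, 0, 652]) cube([1682, 875, 34]);
translate([14, 14, 0]) cube([52, 52, 652]);
translate([1616, 14, 0]) cube([52, 52, 652]);
translate([14, 809, 0]) cube([52, 52, 652]);
translate([1616, 809, 0]) cube([52, 52, 652]);
translate([688, -343, 0]) {
  translate([0, 0, 386]) cube([306, 263, 34]);
  translate([24, 24, 0]) cylinder(h = 386, r = 24);
  translate([282, 24, 0]) cylinder(h = 386, r = 24);
  translate([24, 239, 0]) cylinder(h = 386, r = 24);
  translate([282, 239, 0]) cylinder(h = 386, r = 24);
}
translate([688, 955, 0]) {
  translate([0, 0, 386]) cube([306, 263, 34]);
  translate([24, 24, 0]) cylinder(h = 386, r = 24);
  translate([282, 24, 0]) cylinder(h = 386, r = 24);
  translate([24, 239, 0]) cylinder(h = 386, r = 24);
  translate([282, 239, 0]) cylinder(h = 386, r = 24);
}
translate([-386, 306, 0]) {
  translate([0, 0, 386]) cube([306, 263, 34]);
  translate([24, 24, 0]) cylinder(h = 386, r = 24);
  translate([282, 24, 0]) cylinder(h = 386, r = 24);
  translate([24, 239, 0]) cylinder(h = 386, r = 24);
  translate([282, 239, 0]) cylinder(h = 386, r = 24);
}
translate([1762, 306, 0]) {
  translate([0, 0, 386]) cube([306, 263, 34]);
  translate([24, 24, 0]) cylinder(h = 386, r = 24);
  translate([282, 24, 0]) cylinder(h = 386, r = 24);
  translate([24, 239, 0]) cylinder(h = 386, r = 24);
  translate([282, 239, 0]) cylinder(h = 386, r = 24);
}
translate([375, 344, 686]) {
  cube([84, 187, 2063]);
  translate([848, 0, 0]) cube([84, 187, 2063]);
  translate([0, 0, 2063]) cube([932, 187, 76]);
}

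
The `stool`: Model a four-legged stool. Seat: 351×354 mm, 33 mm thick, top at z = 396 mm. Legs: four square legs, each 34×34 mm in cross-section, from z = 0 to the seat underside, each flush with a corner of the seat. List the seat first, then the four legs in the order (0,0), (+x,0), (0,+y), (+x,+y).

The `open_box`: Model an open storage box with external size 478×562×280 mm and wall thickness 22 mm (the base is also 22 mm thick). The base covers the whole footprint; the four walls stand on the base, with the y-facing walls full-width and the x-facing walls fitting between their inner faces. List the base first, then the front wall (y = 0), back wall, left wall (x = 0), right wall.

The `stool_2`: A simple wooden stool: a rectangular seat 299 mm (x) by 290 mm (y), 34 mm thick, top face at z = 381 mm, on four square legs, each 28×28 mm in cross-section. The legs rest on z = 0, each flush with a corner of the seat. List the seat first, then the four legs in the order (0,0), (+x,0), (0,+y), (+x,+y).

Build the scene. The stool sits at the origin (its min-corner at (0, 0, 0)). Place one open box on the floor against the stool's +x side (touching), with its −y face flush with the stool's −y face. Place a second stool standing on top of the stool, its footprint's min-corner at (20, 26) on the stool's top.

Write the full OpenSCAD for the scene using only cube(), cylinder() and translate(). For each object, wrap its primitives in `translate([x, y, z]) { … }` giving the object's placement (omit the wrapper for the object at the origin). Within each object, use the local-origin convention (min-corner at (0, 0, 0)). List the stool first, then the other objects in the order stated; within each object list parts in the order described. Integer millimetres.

translate([0, 0, 363]) cube([351, 354, 33]);
cube([34, 34, 363]);
translate([317, 0, 0]) cube([34, 34, 363]);
translate([0, 320, 0]) cube([34, 34, 363]);
translate([317, 320, 0]) cube([34, 34, 363]);
translate([351, 0, 0]) {
  cube([478, 562, 22]);
  translate([0, 0, 22]) cube([478, 22, 258]);
  translate([0, 540, 22]) cube([478, 22, 258]);
  translate([0, 22, 22]) cube([22, 518, 258]);
  translate([456, 22, 22]) cube([22, 518, 258]);
}
translate([20, 26, 396]) {
  translate([0, 0, 347]) cube([299, 290, 34]);
  cube([28, 28, 347]);
  translate([271, 0, 0]) cube([28, 28, 347]);
  translate([0, 262, 0]) cube([28, 28, 347]);
  translate([271, 262, 0]) cube([28, 28, 347]);
}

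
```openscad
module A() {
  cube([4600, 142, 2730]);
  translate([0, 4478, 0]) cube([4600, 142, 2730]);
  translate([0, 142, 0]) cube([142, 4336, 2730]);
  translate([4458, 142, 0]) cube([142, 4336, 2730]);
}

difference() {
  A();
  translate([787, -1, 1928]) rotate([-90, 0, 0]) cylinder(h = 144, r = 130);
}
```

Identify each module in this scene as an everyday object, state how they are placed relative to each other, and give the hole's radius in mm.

A is a house frame. The house frame has a circular hole through its front wall. The hole's radius is 130 mm.

The subtracted cylinder has r = 130 mm.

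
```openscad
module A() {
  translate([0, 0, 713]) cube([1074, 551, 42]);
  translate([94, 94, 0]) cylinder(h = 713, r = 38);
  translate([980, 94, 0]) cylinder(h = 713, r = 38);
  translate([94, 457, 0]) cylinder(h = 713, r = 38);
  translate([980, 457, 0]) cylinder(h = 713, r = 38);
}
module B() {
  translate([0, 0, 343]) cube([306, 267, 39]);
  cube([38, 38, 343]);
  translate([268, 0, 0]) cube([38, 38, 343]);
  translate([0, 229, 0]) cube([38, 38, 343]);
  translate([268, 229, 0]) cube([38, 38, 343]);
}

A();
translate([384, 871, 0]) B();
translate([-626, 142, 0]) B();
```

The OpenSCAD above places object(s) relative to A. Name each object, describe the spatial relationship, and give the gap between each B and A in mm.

A is a table. B is a stool. Two stools sit around the table at the +y, −x sides. The gap between each stool and the table is 320 mm.

Each stool's nearest face is 320 mm from the table's bounding box.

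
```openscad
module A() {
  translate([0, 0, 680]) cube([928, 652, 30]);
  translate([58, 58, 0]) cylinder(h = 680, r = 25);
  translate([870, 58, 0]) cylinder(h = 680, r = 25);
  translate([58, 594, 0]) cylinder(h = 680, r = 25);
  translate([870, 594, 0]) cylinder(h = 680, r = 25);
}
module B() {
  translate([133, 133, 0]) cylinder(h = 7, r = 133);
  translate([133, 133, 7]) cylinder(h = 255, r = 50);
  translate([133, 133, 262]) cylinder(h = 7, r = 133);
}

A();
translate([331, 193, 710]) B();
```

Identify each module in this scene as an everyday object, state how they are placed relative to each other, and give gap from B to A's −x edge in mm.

A is a table. B is a spool. The spool is on top of the table, centred. The gap from the spool to the table's −x edge is 331 mm.

The spool's min-x is at 331; the table's min-x is 0; gap = 331 mm.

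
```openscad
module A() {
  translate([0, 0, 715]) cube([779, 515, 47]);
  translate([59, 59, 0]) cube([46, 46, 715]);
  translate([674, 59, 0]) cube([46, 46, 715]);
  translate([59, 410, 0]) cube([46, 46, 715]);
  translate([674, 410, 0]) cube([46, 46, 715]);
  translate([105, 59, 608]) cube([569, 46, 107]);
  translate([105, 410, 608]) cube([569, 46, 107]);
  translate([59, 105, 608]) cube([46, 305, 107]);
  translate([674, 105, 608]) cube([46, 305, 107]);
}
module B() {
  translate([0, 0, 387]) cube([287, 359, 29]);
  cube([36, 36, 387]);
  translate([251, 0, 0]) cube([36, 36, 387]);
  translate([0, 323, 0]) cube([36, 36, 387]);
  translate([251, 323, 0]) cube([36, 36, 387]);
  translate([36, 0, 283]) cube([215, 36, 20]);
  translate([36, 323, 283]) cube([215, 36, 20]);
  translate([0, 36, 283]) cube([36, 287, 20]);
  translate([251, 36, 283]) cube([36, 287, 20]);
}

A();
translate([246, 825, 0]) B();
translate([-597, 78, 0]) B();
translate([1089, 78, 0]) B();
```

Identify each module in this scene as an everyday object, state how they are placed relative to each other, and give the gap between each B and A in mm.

A is a table. B is a stool. Three stools sit around the table at the +y, −x, +x sides. The gap between each stool and the table is 310 mm.

Each stool's nearest face is 310 mm from the table's bounding box.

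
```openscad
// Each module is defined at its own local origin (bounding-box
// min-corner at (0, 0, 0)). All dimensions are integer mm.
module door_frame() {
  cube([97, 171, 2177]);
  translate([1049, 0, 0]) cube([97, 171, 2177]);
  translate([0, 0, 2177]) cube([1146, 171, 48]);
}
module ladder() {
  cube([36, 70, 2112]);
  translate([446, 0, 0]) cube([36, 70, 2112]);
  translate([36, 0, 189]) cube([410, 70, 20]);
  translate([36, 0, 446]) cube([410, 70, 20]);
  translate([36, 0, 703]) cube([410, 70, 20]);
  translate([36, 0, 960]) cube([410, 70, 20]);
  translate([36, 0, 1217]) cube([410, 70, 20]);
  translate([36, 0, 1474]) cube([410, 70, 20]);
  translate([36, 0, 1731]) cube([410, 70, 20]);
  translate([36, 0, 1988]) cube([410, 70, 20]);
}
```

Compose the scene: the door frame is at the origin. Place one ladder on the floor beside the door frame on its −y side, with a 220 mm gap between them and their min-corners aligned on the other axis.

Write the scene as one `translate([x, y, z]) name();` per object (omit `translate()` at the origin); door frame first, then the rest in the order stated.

door_frame();
translate([0, -290, 0]) ladder();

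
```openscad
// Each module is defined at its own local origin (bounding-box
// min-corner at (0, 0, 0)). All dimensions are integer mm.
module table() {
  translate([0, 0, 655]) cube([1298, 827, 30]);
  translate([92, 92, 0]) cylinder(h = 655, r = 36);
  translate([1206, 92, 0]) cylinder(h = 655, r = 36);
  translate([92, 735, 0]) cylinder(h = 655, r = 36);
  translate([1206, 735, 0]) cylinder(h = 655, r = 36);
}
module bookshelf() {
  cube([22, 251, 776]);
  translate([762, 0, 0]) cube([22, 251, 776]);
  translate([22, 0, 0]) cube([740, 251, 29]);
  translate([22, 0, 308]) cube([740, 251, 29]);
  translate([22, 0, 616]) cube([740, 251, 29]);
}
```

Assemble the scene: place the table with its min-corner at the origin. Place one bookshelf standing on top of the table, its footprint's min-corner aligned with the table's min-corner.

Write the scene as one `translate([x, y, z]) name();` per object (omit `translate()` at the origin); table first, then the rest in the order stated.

table();
translate([0, 0, 685]) bookshelf();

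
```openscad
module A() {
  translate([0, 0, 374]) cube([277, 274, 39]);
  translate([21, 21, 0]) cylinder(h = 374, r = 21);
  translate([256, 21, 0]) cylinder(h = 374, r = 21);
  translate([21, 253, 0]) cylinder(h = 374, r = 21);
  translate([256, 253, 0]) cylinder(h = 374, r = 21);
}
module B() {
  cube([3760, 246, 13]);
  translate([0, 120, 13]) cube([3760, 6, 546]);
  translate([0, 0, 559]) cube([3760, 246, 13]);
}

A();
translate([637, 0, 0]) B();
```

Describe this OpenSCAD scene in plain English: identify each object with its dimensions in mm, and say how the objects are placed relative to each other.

A is a four-legged stool. The seat is 277×274 mm, 39 mm thick, top at z = 413 mm. It stands on four round legs, each 42 mm in diameter, from z = 0 to the seat underside, each leg's axis is inset half a diameter from the nearest pair of seat edges (so the leg's bounding box is flush with the corner).

B is an I-beam lying along x, 3760 mm long. Overall section height 572 mm. Two flanges 246 mm wide (y) and 13 mm thick, one on the floor and one at the top; a web 6 mm thick runs between them, centred on the flange width.

The I-beam is on the floor beside the stool on its +x side.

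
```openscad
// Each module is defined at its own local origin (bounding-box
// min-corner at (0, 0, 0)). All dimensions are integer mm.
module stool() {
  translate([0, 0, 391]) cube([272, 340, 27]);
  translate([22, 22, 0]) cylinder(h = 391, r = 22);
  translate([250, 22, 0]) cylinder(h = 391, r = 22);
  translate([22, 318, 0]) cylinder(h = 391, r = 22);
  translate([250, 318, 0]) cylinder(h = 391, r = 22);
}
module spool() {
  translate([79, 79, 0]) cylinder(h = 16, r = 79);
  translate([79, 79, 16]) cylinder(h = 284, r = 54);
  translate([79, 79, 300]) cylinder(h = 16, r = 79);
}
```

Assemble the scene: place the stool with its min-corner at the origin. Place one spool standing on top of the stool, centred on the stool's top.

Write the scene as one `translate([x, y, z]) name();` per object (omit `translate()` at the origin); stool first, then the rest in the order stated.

stool();
translate([57, 91, 418]) spool();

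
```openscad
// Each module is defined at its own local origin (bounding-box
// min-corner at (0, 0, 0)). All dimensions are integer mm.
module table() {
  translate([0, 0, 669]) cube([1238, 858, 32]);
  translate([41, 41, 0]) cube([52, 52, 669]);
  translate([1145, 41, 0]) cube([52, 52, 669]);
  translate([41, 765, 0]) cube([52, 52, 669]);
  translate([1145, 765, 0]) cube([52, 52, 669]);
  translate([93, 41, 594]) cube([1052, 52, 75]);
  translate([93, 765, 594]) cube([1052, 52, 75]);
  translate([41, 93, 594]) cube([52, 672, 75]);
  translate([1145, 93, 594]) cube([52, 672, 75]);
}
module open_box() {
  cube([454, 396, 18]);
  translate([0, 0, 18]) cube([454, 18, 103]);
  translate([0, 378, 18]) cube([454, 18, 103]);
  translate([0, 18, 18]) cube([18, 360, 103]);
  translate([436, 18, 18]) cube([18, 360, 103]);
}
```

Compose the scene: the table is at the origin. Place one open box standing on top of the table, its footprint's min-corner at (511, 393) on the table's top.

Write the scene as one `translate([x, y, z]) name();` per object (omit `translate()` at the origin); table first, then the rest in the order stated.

table();
translate([511, 393, 701]) open_box();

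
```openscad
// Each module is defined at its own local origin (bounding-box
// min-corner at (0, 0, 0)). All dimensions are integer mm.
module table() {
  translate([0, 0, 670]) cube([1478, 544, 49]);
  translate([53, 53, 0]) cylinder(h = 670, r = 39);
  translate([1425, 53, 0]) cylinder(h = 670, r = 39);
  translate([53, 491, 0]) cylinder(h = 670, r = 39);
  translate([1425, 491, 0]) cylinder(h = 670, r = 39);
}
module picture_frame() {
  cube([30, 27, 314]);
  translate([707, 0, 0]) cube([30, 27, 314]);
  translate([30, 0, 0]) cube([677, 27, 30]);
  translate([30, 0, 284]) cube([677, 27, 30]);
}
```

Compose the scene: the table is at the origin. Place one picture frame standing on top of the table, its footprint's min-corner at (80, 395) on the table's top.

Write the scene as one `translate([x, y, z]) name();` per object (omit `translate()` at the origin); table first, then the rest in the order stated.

table();
translate([80, 395, 719]) picture_frame();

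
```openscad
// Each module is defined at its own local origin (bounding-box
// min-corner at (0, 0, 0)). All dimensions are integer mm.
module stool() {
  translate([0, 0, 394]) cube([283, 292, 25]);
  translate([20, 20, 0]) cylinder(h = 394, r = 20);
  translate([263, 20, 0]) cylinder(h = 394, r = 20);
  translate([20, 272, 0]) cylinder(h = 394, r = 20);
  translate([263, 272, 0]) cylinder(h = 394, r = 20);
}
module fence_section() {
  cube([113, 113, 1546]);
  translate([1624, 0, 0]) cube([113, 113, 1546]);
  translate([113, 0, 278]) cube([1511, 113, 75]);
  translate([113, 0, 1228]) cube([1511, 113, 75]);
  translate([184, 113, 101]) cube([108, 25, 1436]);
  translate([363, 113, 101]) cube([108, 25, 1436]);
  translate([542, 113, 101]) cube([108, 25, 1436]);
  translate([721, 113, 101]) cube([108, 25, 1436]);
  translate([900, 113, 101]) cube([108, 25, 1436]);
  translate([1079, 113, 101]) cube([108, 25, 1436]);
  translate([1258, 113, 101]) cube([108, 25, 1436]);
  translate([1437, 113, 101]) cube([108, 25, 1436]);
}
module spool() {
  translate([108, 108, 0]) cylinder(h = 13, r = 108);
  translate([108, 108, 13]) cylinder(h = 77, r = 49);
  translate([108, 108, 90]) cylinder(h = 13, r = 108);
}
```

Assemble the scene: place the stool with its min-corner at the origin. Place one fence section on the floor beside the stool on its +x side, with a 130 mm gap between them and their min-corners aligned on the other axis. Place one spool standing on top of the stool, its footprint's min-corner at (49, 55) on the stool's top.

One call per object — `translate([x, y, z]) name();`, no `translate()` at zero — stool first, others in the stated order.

stool();
translate([413, 0, 0]) fence_section();
translate([49, 55, 419]) spool();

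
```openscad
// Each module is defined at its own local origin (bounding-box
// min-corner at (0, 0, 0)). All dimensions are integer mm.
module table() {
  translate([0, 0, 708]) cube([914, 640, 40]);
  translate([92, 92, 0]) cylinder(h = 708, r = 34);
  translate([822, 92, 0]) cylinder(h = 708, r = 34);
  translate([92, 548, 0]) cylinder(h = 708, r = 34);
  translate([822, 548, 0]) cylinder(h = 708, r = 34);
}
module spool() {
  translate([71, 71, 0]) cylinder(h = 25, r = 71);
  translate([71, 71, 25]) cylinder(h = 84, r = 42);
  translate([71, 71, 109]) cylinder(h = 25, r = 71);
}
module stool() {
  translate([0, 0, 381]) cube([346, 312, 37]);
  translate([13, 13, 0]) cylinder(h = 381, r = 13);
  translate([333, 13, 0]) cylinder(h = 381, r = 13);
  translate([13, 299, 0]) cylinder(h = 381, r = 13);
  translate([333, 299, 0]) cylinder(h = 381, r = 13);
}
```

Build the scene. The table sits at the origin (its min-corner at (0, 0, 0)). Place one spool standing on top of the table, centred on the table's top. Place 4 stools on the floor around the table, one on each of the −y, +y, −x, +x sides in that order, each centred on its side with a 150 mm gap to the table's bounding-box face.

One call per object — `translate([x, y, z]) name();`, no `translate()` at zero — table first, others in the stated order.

table();
translate([386, 249, 748]) spool();
translate([284, -462, 0]) stool();
translate([284, 790, 0]) stool();
translate([-496, 164, 0]) stool();
translate([1064, 164, 0]) stool();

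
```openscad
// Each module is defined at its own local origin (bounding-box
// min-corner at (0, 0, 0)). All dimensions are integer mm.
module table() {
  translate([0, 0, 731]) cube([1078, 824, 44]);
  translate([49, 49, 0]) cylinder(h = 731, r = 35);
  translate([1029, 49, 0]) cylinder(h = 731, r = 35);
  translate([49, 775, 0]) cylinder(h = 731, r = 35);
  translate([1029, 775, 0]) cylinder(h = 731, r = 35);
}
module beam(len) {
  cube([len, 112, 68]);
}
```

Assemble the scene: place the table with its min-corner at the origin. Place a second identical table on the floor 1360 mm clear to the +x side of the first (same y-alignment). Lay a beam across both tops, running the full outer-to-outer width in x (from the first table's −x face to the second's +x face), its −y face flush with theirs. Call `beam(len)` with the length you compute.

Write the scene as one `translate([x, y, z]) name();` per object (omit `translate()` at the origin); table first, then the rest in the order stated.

table();
translate([2438, 0, 0]) table();
translate([0, 0, 775]) beam(3516);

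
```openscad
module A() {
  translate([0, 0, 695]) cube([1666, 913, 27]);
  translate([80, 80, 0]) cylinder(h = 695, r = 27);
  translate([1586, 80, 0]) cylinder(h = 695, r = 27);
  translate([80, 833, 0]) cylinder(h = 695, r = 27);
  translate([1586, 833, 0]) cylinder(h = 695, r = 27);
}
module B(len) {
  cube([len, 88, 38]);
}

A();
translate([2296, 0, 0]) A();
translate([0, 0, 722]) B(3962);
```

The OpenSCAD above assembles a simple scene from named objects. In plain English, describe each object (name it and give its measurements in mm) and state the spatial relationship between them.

A is a table: top 1666 mm (x) × 913 mm (y), 27 mm thick, upper face at z = 722 mm, on four round legs of 54 mm diameter, each leg's bounding box inset 53 mm from the nearest pair of top edges, running from z = 0 to the bottom of the top.

B is a rectangular beam 3962 mm long (x), 88 mm deep (y), 38 mm thick (z).

The beam spans the tops of two tables placed 630 mm apart, resting at z = 722 mm.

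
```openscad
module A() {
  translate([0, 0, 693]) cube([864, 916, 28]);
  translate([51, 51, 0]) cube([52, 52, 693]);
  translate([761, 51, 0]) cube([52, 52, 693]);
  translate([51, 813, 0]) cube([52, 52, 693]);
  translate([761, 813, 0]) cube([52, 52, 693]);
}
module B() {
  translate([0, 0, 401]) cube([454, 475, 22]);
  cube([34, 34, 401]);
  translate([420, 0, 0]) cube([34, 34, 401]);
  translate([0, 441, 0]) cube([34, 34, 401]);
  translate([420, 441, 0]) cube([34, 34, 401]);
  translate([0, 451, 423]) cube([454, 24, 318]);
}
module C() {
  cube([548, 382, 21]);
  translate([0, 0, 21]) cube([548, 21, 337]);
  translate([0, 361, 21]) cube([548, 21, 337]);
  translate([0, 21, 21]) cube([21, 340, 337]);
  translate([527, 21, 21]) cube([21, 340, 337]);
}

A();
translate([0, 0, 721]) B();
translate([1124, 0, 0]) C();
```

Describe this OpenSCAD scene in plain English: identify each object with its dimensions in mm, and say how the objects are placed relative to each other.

A is a rectangular dining table. The top is 864×916×28 mm with its upper surface at z = 721 mm. It stands on four 52×52 mm square legs, each inset 51 mm from the nearest pair of top edges, running from the floor to the underside of the top.

B is a chair: 454×475 mm seat, 22 mm thick, top at z = 423 mm, on four 34 mm square corner legs flush with the seat edges. A 24 mm thick backrest slab spans the full seat width, extending 318 mm above the seat top, its back face flush with the seat's +y edge.

C is an open-topped rectangular box: outside dimensions 548×382×358 mm, with a uniform wall and base thickness of 21 mm. The base is a full 548×382 slab on the floor; four walls sit on top of the base. The front and back walls (the −y and +y sides) span the full width; the two side walls fit between them.

The chair is on top of the table. The open box is on the floor beside the table on its +x side.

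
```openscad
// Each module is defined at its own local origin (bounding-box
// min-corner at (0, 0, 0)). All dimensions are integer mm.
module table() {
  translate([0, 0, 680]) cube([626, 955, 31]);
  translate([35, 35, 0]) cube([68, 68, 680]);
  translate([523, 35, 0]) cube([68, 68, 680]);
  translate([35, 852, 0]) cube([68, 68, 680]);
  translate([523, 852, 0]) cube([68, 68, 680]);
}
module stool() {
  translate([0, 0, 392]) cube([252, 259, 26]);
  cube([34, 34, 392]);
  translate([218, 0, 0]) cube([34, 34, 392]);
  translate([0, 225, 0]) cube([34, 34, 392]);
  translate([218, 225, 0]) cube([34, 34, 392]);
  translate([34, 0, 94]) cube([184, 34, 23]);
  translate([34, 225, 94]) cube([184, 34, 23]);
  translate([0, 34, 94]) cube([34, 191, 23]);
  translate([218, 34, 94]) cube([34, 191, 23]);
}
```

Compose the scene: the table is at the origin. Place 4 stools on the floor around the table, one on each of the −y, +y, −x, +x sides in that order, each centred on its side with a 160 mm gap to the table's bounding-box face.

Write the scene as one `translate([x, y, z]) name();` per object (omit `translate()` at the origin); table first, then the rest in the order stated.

table();
translate([187, -419, 0]) stool();
translate([187, 1115, 0]) stool();
translate([-412, 348, 0]) stool();
translate([786, 348, 0]) stool();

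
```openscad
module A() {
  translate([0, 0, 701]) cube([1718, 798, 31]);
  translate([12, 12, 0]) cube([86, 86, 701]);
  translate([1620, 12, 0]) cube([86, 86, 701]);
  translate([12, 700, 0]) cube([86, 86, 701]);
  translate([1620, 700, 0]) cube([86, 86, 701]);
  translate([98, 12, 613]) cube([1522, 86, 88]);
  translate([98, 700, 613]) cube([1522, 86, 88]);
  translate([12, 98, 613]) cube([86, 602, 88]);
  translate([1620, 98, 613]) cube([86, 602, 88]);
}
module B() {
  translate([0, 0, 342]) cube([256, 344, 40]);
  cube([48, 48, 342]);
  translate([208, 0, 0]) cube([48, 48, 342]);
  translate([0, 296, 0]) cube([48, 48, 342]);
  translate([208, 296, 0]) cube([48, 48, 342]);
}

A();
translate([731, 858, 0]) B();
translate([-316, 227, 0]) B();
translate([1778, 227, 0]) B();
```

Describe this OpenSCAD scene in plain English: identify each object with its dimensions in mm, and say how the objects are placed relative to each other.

A is a rectangular dining table. The top is 1718×798×31 mm with its upper surface at z = 732 mm. It stands on four 86×86 mm square legs, each inset 12 mm from the nearest pair of top edges, running from the floor to the underside of the top. Four apron rails, 86 mm thick and 88 mm tall, run between adjacent legs with their top edges flush with the underside of the top and their outer faces flush with the legs' outer faces.

B is a simple wooden stool: a rectangular seat 256 mm (x) by 344 mm (y), 40 mm thick, top face at z = 382 mm, on four square legs, each 48×48 mm in cross-section. The legs rest on z = 0, each flush with a corner of the seat.

Three stools sit around the table at the +y, −x, +x sides.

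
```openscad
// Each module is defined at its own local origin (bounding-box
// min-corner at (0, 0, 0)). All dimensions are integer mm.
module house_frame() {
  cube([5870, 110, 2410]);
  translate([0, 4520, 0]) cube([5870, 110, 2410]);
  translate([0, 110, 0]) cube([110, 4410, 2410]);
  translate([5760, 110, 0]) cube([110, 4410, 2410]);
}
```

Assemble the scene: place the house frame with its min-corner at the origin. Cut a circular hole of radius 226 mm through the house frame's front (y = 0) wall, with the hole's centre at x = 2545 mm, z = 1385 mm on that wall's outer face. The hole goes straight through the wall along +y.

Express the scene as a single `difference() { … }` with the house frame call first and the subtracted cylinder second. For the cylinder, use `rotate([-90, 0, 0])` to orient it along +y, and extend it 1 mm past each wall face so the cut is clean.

difference() {
  house_frame();
  translate([2545, -1, 1385]) rotate([-90, 0, 0]) cylinder(h = 112, r = 226);
}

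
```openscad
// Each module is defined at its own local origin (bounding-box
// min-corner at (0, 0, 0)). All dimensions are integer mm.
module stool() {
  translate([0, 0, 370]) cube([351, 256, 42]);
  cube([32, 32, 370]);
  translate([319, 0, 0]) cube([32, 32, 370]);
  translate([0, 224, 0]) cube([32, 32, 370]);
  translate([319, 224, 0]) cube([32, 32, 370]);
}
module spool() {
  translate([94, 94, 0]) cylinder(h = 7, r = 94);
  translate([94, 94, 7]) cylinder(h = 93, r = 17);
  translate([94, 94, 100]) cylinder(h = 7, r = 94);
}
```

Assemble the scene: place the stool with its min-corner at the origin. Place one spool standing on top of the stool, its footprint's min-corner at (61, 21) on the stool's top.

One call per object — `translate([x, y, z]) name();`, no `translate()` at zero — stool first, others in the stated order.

stool();
translate([61, 21, 412]) spool();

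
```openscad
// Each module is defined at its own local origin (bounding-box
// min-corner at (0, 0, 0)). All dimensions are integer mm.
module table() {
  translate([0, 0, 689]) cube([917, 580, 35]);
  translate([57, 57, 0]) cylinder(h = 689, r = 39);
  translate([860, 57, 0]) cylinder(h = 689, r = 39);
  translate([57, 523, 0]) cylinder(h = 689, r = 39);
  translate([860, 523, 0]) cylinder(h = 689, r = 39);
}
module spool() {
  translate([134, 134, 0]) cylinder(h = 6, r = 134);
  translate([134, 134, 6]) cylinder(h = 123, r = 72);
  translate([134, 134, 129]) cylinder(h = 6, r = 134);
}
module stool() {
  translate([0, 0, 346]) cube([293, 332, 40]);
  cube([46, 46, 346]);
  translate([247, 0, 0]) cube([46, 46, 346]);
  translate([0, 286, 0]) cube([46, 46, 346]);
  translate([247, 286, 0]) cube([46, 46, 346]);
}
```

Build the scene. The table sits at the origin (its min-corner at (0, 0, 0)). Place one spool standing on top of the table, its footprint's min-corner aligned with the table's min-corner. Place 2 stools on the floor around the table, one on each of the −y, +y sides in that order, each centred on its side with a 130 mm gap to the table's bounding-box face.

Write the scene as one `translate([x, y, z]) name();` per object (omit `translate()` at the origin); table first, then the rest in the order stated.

table();
translate([0, 0, 724]) spool();
translate([312, -462, 0]) stool();
translate([312, 710, 0]) stool();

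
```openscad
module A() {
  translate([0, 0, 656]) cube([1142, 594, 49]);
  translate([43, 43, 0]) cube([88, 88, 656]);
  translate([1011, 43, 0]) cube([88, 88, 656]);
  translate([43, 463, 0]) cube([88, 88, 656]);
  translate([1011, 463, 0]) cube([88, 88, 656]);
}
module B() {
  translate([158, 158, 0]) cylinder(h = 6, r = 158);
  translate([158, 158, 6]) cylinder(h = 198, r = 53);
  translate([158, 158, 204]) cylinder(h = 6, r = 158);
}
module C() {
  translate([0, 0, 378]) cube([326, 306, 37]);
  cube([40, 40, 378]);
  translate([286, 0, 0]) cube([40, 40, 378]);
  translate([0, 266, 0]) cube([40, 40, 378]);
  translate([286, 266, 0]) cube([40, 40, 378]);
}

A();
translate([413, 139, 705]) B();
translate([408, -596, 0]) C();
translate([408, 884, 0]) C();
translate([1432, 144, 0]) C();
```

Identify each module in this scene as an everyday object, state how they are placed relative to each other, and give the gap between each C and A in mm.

Each stool's nearest face is 290 mm from the table's bounding box.

A is a table. B is a spool. C is a stool. The spool is on top of the table, centred. Three stools sit around the table at the −y, +y, +x sides. The gap between each stool and the table is 290 mm.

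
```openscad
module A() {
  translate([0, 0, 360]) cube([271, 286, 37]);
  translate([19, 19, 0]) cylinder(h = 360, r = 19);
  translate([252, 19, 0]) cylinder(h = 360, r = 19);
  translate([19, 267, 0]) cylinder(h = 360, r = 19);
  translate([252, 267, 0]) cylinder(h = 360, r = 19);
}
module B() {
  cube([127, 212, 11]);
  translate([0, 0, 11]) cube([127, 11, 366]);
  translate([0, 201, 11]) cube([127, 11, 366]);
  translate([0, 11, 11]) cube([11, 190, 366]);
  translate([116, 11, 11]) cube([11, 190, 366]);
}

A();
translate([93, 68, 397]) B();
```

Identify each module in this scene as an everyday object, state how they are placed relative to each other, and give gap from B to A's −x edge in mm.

The open box's min-x is at 93; the stool's min-x is 0; gap = 93 mm.

A is a stool. B is an open box. The open box is on top of the stool. The gap from the open box to the stool's −x edge is 93 mm.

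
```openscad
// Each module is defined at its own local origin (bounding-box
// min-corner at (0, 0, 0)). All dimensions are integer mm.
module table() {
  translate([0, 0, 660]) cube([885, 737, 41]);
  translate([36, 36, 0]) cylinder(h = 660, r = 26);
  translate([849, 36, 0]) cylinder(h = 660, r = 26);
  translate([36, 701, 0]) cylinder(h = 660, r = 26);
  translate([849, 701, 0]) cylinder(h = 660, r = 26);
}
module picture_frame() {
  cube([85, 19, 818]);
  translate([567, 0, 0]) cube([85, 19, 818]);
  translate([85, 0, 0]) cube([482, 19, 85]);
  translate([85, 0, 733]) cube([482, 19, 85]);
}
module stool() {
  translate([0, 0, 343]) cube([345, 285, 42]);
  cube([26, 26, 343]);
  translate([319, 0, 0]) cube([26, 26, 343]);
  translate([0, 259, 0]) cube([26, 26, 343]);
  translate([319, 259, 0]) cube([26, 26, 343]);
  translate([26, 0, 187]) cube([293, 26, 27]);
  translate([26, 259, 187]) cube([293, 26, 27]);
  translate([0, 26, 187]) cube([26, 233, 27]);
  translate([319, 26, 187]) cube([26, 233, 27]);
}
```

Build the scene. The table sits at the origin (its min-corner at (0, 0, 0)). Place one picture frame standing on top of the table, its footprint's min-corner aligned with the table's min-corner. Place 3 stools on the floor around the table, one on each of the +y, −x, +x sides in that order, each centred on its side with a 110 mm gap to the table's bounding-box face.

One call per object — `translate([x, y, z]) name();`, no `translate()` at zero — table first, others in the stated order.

table();
translate([0, 0, 701]) picture_frame();
translate([270, 847, 0]) stool();
translate([-455, 226, 0]) stool();
translate([995, 226, 0]) stool();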